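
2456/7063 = 2456/7063 = 0.35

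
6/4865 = 6/4865 = 0.00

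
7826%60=26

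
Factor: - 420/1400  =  - 3/10 = - 2^( - 1)*3^1*5^( - 1 ) 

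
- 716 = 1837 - 2553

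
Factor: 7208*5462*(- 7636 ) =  - 300630053056 =- 2^6*17^1*23^1*  53^1*83^1*2731^1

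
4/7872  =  1/1968 = 0.00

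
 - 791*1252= - 990332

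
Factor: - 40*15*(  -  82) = 2^4*3^1*5^2 *41^1 =49200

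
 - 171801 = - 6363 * 27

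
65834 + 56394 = 122228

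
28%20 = 8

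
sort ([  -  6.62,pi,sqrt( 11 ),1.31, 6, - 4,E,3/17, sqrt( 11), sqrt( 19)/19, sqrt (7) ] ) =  [ - 6.62, - 4,3/17,sqrt (19 )/19, 1.31,  sqrt ( 7 ),E, pi, sqrt( 11), sqrt( 11), 6]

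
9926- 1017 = 8909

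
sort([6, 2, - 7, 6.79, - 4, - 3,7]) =[ - 7, - 4, - 3,2 , 6 , 6.79, 7 ]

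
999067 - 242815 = 756252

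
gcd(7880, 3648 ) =8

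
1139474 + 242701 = 1382175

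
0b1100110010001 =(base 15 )1e15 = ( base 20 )g75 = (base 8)14621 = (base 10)6545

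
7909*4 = 31636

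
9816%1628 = 48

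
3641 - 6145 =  - 2504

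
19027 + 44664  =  63691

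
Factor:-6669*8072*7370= - 2^4*3^3*5^1*11^1*13^1 * 19^1*67^1* 1009^1=-  396743078160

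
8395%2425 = 1120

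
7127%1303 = 612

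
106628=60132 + 46496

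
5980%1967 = 79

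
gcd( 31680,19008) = 6336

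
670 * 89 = 59630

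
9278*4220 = 39153160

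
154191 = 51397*3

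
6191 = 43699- 37508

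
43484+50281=93765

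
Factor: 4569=3^1*1523^1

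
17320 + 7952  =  25272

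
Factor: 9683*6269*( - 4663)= -283056816001=- 23^1*421^1*4663^1*6269^1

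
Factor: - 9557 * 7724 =-2^2*19^1*503^1*1931^1 = - 73818268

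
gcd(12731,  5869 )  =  1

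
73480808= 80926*908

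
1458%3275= 1458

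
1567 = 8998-7431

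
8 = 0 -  - 8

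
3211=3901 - 690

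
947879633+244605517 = 1192485150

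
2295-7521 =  - 5226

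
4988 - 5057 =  - 69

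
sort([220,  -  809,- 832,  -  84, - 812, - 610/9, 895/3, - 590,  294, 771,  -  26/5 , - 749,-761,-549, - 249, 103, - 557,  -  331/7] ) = [  -  832,  -  812, -809, - 761, - 749 ,  -  590,  -  557,-549,  -  249,-84, - 610/9,  -  331/7, - 26/5,103, 220, 294,  895/3, 771] 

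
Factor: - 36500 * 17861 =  - 651926500 = - 2^2*5^3 * 53^1*73^1*337^1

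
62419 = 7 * 8917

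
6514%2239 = 2036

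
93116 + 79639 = 172755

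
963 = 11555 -10592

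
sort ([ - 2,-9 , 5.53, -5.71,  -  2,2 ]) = [ - 9,  -  5.71, - 2, - 2,2,5.53] 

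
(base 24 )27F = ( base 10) 1335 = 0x537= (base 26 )1P9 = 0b10100110111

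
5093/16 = 5093/16 = 318.31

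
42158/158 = 21079/79 = 266.82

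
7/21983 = 7/21983 = 0.00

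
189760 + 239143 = 428903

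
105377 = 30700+74677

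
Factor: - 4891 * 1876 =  - 9175516 = - 2^2 * 7^1*67^2* 73^1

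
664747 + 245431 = 910178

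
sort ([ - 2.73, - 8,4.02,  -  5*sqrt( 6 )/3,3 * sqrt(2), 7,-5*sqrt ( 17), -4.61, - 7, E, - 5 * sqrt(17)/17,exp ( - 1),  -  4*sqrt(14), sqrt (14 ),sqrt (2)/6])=[ - 5*sqrt(17), - 4*sqrt( 14 ), - 8, - 7, - 4.61, - 5 * sqrt(6)/3, - 2.73,-5*sqrt(17 ) /17, sqrt(2 ) /6, exp( - 1),E,sqrt(14), 4.02,3*sqrt( 2 ), 7]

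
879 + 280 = 1159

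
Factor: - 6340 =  - 2^2 *5^1*317^1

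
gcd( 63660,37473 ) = 3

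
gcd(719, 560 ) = 1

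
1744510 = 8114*215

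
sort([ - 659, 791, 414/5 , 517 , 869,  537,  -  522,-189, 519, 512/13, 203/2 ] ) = [ - 659,-522, - 189, 512/13 , 414/5, 203/2,517, 519, 537, 791 , 869]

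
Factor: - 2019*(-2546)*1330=2^2*3^1*5^1*7^1*19^2*67^1*673^1=6836697420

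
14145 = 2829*5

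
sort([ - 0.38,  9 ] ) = [ - 0.38, 9 ]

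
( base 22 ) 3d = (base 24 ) 37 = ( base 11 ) 72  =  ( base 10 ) 79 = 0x4f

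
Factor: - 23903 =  - 11^1*41^1 * 53^1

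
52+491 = 543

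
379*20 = 7580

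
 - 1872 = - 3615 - -1743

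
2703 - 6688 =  - 3985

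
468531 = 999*469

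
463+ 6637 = 7100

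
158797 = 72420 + 86377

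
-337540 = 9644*(  -  35)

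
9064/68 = 2266/17  =  133.29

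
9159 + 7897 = 17056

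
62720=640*98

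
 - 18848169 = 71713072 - 90561241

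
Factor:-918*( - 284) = 2^3 * 3^3*17^1 * 71^1 = 260712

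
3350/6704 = 1675/3352 =0.50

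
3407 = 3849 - 442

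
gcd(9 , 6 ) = 3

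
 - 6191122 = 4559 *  (  -  1358 )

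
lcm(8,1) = 8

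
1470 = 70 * 21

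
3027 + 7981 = 11008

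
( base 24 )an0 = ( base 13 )2B47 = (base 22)d0k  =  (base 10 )6312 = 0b1100010101000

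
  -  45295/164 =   -  277 + 133/164 = - 276.19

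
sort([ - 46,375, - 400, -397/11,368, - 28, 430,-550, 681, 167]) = [ - 550,-400, - 46, - 397/11, - 28, 167,368, 375, 430, 681]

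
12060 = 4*3015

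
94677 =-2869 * (-33 )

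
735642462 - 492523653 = 243118809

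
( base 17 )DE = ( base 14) 12B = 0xeb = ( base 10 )235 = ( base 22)AF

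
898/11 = 898/11= 81.64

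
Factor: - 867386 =-2^1 * 13^1*73^1 * 457^1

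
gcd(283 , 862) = 1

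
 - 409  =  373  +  - 782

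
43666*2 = 87332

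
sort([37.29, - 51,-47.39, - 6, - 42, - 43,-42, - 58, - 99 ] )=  [ - 99,  -  58, - 51, - 47.39 , - 43, - 42, - 42, - 6, 37.29]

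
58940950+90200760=149141710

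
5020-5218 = -198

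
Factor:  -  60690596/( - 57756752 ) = 15172649/14439188 = 2^( -2 )*17^( - 1 )*59^(-2)*61^ (  -  1)*83^1*182803^1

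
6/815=6/815 = 0.01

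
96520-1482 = 95038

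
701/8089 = 701/8089 = 0.09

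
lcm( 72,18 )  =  72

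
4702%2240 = 222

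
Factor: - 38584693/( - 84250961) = 7^1*37^ ( - 1)*223^( - 1 ) * 10211^( - 1 ) *5512099^1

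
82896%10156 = 1648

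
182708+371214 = 553922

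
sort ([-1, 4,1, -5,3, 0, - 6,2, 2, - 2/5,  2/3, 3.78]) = [ - 6, - 5, - 1, - 2/5, 0,2/3,1, 2, 2, 3, 3.78, 4] 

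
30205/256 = 30205/256 = 117.99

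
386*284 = 109624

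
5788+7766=13554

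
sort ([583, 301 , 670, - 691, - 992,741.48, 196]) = [ - 992,  -  691,196,301,583, 670, 741.48] 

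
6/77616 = 1/12936  =  0.00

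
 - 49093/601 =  - 82+ 189/601 = - 81.69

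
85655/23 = 85655/23 = 3724.13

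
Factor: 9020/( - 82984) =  - 5/46 = -  2^( - 1 )*5^1 * 23^( - 1)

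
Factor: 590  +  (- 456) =134  =  2^1 *67^1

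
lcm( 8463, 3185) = 296205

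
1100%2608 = 1100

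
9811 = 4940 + 4871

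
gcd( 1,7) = 1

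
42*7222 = 303324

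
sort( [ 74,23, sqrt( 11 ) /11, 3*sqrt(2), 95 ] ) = [ sqrt(11 )/11,3*sqrt(2 ),23, 74, 95 ] 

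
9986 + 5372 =15358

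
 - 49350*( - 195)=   9623250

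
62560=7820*8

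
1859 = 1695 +164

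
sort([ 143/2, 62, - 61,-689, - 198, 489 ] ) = [ - 689, - 198, - 61,62, 143/2,489]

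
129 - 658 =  - 529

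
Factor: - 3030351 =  -3^1*41^1*71^1*347^1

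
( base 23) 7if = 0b1000000100100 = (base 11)3117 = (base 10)4132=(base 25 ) 6f7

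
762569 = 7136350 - 6373781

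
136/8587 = 136/8587 =0.02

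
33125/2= 16562 + 1/2 = 16562.50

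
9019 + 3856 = 12875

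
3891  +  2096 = 5987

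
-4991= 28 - 5019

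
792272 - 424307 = 367965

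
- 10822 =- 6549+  - 4273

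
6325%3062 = 201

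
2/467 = 2/467 = 0.00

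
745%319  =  107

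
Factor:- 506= - 2^1 * 11^1 * 23^1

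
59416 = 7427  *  8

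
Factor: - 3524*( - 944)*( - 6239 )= - 20755006784 = - 2^6*17^1*59^1*367^1*881^1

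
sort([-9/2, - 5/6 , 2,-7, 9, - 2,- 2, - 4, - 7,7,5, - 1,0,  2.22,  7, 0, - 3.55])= [ - 7, - 7, - 9/2, - 4 ,-3.55,- 2, - 2, - 1, - 5/6, 0,  0, 2,2.22,5, 7, 7, 9] 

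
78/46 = 1 + 16/23 = 1.70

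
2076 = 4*519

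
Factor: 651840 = 2^6*3^1*5^1*7^1*97^1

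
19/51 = 19/51 = 0.37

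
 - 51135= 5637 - 56772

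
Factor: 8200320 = 2^7*3^1 * 5^1*4271^1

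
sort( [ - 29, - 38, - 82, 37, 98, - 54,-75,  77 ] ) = [  -  82,-75,-54, - 38, - 29, 37, 77, 98 ] 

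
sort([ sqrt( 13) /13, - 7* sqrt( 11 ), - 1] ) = [ - 7*sqrt( 11), - 1,  sqrt( 13)/13] 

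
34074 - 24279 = 9795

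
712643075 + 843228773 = 1555871848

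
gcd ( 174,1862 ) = 2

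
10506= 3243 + 7263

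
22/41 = 22/41=0.54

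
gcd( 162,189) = 27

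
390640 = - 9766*(-40)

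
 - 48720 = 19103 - 67823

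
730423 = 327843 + 402580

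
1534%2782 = 1534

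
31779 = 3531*9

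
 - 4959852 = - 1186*4182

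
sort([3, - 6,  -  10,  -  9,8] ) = [ - 10, - 9, -6, 3, 8 ]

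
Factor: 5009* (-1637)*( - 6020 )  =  49362392660 = 2^2*5^1*7^1*43^1 * 1637^1*5009^1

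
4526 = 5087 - 561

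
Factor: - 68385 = - 3^1*5^1*47^1*97^1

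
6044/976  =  6 + 47/244 =6.19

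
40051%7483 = 2636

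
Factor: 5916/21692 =3/11 = 3^1 * 11^( - 1)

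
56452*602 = 33984104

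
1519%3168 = 1519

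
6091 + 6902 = 12993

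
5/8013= 5/8013 = 0.00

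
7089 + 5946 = 13035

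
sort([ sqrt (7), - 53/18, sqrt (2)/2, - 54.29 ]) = [ -54.29,-53/18, sqrt (2)/2, sqrt( 7)]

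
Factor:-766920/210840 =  -11^1*83^1*251^( - 1)  =  - 913/251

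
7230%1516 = 1166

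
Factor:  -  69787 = -19^1 *3673^1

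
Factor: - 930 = -2^1*3^1 * 5^1 * 31^1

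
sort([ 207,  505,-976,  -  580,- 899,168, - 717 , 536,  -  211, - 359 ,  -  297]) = [ - 976, - 899,-717, - 580, - 359 ,-297, - 211,168,207,505, 536]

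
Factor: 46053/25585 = 9/5 = 3^2*5^( - 1 )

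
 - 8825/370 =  - 24  +  11/74 = - 23.85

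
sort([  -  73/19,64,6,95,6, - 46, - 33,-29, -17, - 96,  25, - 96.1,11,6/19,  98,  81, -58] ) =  [ - 96.1, - 96,-58, - 46, -33, - 29, - 17,  -  73/19,6/19, 6 , 6,11,25,64,81, 95, 98]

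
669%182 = 123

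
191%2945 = 191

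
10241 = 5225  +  5016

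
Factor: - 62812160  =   - 2^12*5^1*3067^1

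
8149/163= 8149/163 = 49.99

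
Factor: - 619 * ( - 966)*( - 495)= - 295987230 = - 2^1*3^3*5^1*7^1*11^1*23^1*619^1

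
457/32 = 14 + 9/32 = 14.28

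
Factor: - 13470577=-1091^1 *12347^1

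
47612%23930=23682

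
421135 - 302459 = 118676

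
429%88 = 77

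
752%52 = 24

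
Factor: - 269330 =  - 2^1*5^1*23^1*1171^1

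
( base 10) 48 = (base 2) 110000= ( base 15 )33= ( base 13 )39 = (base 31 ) 1H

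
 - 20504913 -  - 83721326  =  63216413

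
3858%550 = 8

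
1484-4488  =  - 3004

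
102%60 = 42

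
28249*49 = 1384201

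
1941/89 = 21+72/89 = 21.81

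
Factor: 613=613^1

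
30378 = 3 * 10126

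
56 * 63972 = 3582432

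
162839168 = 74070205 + 88768963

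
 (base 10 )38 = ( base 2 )100110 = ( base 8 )46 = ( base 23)1f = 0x26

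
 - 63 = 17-80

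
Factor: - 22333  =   - 23^1*971^1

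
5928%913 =450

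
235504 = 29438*8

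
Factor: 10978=2^1*11^1*499^1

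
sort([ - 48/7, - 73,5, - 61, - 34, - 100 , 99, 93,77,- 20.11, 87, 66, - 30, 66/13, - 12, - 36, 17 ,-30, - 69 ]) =[ - 100, - 73, - 69,-61, - 36, - 34, - 30, - 30,-20.11, - 12,  -  48/7, 5, 66/13,  17, 66, 77,  87,93, 99] 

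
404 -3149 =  - 2745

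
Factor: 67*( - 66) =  - 4422  =  - 2^1*3^1*11^1*67^1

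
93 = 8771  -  8678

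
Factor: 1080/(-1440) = -3/4 = -  2^( - 2)*3^1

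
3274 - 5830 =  - 2556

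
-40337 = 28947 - 69284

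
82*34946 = 2865572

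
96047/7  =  13721 =13721.00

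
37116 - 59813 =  - 22697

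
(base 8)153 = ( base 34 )35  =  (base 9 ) 128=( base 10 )107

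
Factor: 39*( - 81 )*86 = - 2^1*3^5*13^1*  43^1 = - 271674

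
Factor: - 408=  -  2^3*3^1*17^1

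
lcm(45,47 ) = 2115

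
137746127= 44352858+93393269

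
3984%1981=22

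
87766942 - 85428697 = 2338245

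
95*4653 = 442035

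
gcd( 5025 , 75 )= 75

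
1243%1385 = 1243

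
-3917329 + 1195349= -2721980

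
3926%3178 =748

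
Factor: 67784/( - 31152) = - 8473/3894 = - 2^( - 1) * 3^( - 1) *11^( - 1)*37^1*59^ ( - 1) * 229^1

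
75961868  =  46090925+29870943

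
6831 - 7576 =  - 745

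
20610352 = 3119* 6608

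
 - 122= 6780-6902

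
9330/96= 97 + 3/16 = 97.19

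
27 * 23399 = 631773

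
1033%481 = 71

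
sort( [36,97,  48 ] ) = [ 36,48 , 97] 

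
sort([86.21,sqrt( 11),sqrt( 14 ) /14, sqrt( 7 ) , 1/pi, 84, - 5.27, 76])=[ - 5.27,sqrt(14)/14, 1/pi,  sqrt(7), sqrt(11 ),76 , 84,86.21]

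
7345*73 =536185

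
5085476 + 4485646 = 9571122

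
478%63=37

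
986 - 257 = 729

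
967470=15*64498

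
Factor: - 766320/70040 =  - 2^1*3^1 * 17^(-1) * 31^1= - 186/17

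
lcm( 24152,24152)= 24152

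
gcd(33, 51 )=3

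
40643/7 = 5806 + 1/7 = 5806.14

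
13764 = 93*148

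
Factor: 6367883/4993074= 2^( - 1 )*3^( - 2) *43^( - 1)*6451^( - 1)*6367883^1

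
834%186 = 90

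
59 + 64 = 123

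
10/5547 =10/5547= 0.00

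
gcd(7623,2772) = 693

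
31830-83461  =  -51631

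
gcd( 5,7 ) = 1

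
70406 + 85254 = 155660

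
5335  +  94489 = 99824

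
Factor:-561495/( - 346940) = 2^( - 2 ) * 3^1*19^( - 1 ) *41^1 = 123/76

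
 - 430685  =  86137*(-5)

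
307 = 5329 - 5022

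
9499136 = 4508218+4990918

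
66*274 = 18084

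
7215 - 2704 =4511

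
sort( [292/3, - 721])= [ -721,292/3]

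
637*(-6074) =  - 3869138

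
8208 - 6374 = 1834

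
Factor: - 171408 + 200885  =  29477= 7^1*4211^1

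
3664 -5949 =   -  2285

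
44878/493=44878/493 = 91.03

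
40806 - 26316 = 14490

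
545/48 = 545/48 = 11.35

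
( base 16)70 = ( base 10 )112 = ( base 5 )422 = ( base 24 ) 4g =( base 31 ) 3J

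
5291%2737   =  2554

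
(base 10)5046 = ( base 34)4CE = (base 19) dib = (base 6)35210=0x13B6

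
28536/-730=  - 40 + 332/365= - 39.09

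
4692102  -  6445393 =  - 1753291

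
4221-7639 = - 3418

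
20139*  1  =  20139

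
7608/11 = 7608/11 = 691.64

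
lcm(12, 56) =168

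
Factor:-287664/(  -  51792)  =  461/83= 83^(-1 )*461^1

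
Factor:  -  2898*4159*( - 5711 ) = 68833438002 = 2^1*3^2*7^1*23^1*4159^1*5711^1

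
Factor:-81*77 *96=  -  598752=-2^5*3^5 *7^1* 11^1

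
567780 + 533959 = 1101739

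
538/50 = 10 +19/25  =  10.76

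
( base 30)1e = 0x2C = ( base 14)32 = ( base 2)101100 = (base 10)44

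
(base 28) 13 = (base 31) 10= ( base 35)v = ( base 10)31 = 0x1F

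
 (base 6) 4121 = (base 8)1621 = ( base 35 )q3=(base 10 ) 913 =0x391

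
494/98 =5+2/49 = 5.04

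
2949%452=237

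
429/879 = 143/293 = 0.49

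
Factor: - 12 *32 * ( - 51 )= 2^7*3^2*17^1=19584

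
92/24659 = 92/24659 = 0.00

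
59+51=110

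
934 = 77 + 857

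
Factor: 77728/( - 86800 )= - 2^1*5^( - 2)*31^( - 1)*347^1= - 694/775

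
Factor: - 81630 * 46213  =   - 3772367190=- 2^1 * 3^2 * 5^1 * 37^1 * 907^1*1249^1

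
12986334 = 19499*666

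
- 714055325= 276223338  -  990278663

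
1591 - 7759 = -6168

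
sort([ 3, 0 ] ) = [0, 3 ] 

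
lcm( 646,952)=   18088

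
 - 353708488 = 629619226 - 983327714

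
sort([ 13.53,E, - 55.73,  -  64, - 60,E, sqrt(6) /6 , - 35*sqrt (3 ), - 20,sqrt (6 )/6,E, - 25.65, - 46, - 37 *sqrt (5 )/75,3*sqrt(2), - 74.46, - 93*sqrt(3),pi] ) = [ - 93*sqrt(3), - 74.46,-64, - 35*sqrt(3), - 60, - 55.73, - 46,- 25.65, - 20,  -  37*sqrt(5)/75,sqrt(6 )/6, sqrt(6) /6,E,E, E,  pi,3*sqrt( 2 ),13.53] 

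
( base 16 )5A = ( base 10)90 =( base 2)1011010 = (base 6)230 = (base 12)76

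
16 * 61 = 976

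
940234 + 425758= 1365992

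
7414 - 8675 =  - 1261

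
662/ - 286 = -331/143  =  -2.31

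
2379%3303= 2379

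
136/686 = 68/343 = 0.20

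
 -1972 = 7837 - 9809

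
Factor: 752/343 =2^4 *7^( - 3)*47^1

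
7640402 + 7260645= 14901047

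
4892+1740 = 6632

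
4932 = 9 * 548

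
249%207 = 42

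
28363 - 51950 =-23587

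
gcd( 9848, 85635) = 1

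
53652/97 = 53652/97 = 553.11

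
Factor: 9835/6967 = 5^1*7^1*281^1*6967^( - 1)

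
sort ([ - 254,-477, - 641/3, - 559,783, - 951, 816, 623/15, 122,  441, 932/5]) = [-951,  -  559,  -  477, - 254, - 641/3, 623/15, 122, 932/5,  441, 783,816] 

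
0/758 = 0 = 0.00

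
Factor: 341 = 11^1 * 31^1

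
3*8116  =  24348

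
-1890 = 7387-9277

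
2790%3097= 2790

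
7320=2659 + 4661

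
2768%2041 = 727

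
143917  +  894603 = 1038520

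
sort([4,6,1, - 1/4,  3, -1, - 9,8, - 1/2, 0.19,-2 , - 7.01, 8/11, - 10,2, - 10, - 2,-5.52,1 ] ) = [ - 10, - 10, - 9,-7.01, - 5.52, - 2, - 2, - 1 ,  -  1/2 , - 1/4, 0.19,8/11, 1, 1,  2,3, 4, 6, 8 ] 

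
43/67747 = 43/67747   =  0.00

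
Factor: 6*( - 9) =- 54 = -  2^1*3^3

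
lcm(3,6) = 6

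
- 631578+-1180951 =-1812529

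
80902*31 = 2507962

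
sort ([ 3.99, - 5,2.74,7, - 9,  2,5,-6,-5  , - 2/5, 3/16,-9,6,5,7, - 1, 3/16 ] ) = [-9,-9,-6, - 5, - 5, - 1, - 2/5, 3/16,3/16,2, 2.74,3.99,5,5,6,7,7] 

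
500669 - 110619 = 390050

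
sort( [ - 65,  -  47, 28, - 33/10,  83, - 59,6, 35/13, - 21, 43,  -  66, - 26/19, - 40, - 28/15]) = [  -  66 , - 65, - 59 , - 47, - 40, - 21,-33/10, - 28/15, - 26/19 , 35/13,  6, 28, 43 , 83] 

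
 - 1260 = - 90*14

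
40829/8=40829/8 = 5103.62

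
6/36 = 1/6 = 0.17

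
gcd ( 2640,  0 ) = 2640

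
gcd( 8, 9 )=1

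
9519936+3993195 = 13513131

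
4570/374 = 2285/187 = 12.22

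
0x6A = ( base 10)106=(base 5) 411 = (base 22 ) 4i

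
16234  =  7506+8728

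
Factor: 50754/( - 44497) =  - 2^1*3^1 * 11^1 * 769^1*44497^(-1 )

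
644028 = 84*7667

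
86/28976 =43/14488 = 0.00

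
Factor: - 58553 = -11^1*5323^1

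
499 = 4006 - 3507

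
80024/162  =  40012/81 = 493.98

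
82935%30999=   20937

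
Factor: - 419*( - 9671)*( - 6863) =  - 27809898587 = -19^1 * 419^1*509^1* 6863^1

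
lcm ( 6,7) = 42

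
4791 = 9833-5042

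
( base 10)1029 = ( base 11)856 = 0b10000000101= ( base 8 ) 2005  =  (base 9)1363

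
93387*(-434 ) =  - 40529958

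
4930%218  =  134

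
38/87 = 38/87 = 0.44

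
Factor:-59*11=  - 11^1*59^1 = - 649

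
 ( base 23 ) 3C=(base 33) 2f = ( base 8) 121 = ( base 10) 81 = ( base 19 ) 45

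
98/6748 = 7/482 = 0.01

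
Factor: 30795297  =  3^1*13^1*789623^1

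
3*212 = 636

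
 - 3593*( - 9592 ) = 34464056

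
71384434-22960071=48424363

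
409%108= 85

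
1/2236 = 1/2236 = 0.00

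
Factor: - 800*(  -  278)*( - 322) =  - 71612800 = -  2^7 * 5^2 * 7^1*23^1*139^1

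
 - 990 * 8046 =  - 7965540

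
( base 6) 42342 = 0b1011001110110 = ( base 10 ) 5750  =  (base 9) 7788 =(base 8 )13166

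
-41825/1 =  - 41825 = -41825.00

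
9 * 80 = 720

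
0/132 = 0 = 0.00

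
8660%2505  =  1145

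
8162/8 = 1020 + 1/4 = 1020.25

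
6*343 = 2058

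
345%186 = 159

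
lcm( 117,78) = 234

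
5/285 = 1/57 = 0.02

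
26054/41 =635 + 19/41= 635.46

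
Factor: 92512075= 5^2*3700483^1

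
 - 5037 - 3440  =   - 8477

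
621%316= 305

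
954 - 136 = 818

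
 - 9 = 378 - 387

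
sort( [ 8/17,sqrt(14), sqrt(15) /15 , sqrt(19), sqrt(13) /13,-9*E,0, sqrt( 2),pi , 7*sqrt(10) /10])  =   [ - 9*E,0,  sqrt(15 )/15,sqrt(13)/13, 8/17,sqrt(2) , 7*sqrt(10 )/10,pi,sqrt(14 ),  sqrt ( 19)]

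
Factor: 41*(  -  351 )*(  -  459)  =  3^6*13^1*17^1*41^1 =6605469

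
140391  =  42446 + 97945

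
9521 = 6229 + 3292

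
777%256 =9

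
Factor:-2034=-2^1 *3^2*113^1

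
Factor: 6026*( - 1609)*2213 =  - 2^1*23^1*131^1 * 1609^1 * 2213^1 =-  21456880642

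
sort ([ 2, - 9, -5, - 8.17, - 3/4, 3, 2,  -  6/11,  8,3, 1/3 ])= [-9,-8.17,- 5,-3/4,  -  6/11,1/3,2,2,3, 3,8] 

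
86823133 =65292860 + 21530273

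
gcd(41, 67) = 1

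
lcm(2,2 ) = 2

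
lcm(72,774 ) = 3096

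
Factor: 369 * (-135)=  - 49815 = -3^5*5^1 *41^1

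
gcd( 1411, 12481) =1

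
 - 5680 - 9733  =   - 15413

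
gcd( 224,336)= 112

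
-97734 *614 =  - 60008676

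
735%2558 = 735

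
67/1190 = 67/1190 = 0.06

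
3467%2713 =754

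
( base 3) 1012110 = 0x36c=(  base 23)1F2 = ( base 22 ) 1HI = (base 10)876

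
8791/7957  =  8791/7957 = 1.10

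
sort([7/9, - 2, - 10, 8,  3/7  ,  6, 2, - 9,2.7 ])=[-10, - 9, - 2,3/7,7/9,2, 2.7,  6, 8]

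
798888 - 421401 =377487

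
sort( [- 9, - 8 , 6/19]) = [ - 9,-8,6/19]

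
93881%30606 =2063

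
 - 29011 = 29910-58921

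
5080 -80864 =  - 75784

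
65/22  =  65/22 = 2.95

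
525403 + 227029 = 752432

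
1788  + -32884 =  - 31096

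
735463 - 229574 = 505889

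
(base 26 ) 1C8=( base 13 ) 5B8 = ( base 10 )996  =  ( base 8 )1744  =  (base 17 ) 37A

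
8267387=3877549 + 4389838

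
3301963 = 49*67387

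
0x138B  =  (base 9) 6768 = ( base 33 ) 4jk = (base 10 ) 5003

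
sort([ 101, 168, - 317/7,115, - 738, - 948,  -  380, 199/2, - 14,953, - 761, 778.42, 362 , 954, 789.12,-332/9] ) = [ - 948,  -  761,  -  738, -380, - 317/7, - 332/9, - 14, 199/2, 101, 115, 168,362, 778.42, 789.12 , 953, 954]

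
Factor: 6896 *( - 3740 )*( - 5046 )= 2^7*3^1*5^1*11^1*17^1*29^2*431^1=130141587840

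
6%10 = 6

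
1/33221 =1/33221= 0.00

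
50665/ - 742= -69 + 533/742=-  68.28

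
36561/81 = 451+10/27 = 451.37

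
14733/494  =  14733/494 = 29.82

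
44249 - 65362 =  - 21113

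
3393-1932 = 1461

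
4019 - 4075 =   -  56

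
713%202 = 107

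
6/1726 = 3/863 = 0.00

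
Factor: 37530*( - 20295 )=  - 761671350 = - 2^1*3^5*5^2*11^1 * 41^1*139^1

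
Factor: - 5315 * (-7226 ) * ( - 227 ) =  -8718205130 = - 2^1 * 5^1 * 227^1 * 1063^1*3613^1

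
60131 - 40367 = 19764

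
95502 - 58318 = 37184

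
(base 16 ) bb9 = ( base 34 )2k9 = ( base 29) 3GE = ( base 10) 3001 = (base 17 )a69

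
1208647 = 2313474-1104827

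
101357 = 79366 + 21991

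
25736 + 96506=122242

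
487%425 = 62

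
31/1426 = 1/46 = 0.02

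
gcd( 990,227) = 1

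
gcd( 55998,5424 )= 6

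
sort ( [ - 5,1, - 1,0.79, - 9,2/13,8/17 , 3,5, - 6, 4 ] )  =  [ - 9,  -  6, - 5, - 1,2/13 , 8/17,0.79,1, 3,4,5]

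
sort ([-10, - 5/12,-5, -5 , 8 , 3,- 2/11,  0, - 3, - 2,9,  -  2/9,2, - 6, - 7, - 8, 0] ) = [ - 10, - 8, -7,-6,-5, - 5, - 3, - 2, - 5/12 ,-2/9,-2/11, 0, 0, 2, 3,8,9 ]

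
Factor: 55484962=2^1*13^1*1439^1 * 1483^1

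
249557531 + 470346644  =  719904175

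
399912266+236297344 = 636209610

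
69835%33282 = 3271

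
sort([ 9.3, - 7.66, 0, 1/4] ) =[ - 7.66,  0, 1/4,9.3]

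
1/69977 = 1/69977=0.00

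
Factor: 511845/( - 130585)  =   - 102369/26117 = - 3^1 *7^(-2)*13^(- 1)*41^(-1)*34123^1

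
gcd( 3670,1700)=10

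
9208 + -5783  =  3425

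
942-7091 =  - 6149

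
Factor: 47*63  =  3^2 * 7^1*47^1 =2961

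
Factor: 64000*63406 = 4057984000 = 2^10  *  5^3*7^2*647^1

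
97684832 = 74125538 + 23559294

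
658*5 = 3290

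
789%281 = 227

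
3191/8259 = 3191/8259 =0.39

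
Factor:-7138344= - 2^3*3^1*43^1*6917^1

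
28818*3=86454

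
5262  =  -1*( - 5262)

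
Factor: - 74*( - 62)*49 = 2^2 * 7^2*31^1*37^1 = 224812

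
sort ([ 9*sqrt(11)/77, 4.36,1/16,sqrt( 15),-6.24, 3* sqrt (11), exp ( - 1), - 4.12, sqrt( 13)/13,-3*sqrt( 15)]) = [-3*sqrt ( 15), - 6.24, - 4.12, 1/16, sqrt( 13 ) /13, exp(-1), 9* sqrt(11)/77, sqrt(15),4.36,3 * sqrt( 11) ]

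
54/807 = 18/269 = 0.07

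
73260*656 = 48058560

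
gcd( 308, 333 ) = 1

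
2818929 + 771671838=774490767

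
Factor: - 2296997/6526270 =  - 2^(-1 )*5^( - 1)*37^1*62081^1*652627^ ( - 1) 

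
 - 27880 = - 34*820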